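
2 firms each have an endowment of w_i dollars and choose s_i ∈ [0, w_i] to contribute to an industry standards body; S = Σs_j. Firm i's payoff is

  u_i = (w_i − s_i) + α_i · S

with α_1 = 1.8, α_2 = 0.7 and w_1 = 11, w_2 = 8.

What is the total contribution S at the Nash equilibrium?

11

∂u_i/∂s_i = α_i − 1, so firm i contributes w_i if α_i > 1, else 0.
α_i > 1 for i ∈ {1}; NE contributions (11, 0), S = 11.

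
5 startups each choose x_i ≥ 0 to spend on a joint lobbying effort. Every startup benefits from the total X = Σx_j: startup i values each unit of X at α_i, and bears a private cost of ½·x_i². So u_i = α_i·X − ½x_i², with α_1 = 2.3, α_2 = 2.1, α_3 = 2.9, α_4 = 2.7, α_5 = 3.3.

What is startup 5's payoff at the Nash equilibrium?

Startup i's FOC: ∂u_i/∂x_i = α_i − x_i = 0, so x_i* = α_i.
NE contributions = (2.3, 2.1, 2.9, 2.7, 3.3); X = 13.3.
u_5 = α_5·X − ½·(x_5)² = 3.3·13.3 − ½·3.3² = 38.445.

38.445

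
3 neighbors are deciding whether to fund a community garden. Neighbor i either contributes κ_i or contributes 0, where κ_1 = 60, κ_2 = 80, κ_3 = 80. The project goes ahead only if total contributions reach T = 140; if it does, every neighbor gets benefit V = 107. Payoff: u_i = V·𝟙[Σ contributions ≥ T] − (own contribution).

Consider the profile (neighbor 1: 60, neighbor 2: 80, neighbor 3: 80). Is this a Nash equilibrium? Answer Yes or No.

No

Total = 220 ≥ 140: provided.
Neighbor 1 (pledges 60, payoff 47): dropping to 0 → total 160, payoff 107. Profitable deviation.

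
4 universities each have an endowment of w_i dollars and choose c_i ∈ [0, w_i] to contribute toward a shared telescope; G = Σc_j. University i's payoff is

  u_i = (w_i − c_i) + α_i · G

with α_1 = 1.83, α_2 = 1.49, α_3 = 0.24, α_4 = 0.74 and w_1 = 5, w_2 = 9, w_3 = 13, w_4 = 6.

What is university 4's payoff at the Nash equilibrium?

∂u_i/∂c_i = α_i − 1, so university i contributes w_i if α_i > 1, else 0.
α_i > 1 for i ∈ {1, 2}; NE contributions (5, 9, 0, 0), G = 14.
u_4 = (6 − 0) + 0.74·14 = 16.36.

16.36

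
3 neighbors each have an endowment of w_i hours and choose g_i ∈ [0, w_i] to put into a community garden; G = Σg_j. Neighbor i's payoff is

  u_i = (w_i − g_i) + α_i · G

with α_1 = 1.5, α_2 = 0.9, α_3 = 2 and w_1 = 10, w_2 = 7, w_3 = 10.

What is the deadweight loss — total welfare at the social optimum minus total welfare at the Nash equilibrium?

∂u_i/∂g_i = α_i − 1, so neighbor i contributes w_i if α_i > 1, else 0.
α_i > 1 for i ∈ {1, 3}; NE contributions (10, 0, 10), G = 20.
W^NE = Σw_i − G^NE + (Σα_i)·G^NE = 27 + 3.4·20 = 95.
Planner: ∂(Σu_j)/∂g_i = Σα_j − 1 = 3.4 > 0, so everyone contributes w_i; G^SO = 27, W^SO = 27 + 3.4·27 = 118.8.
Deadweight loss = 23.8.

23.8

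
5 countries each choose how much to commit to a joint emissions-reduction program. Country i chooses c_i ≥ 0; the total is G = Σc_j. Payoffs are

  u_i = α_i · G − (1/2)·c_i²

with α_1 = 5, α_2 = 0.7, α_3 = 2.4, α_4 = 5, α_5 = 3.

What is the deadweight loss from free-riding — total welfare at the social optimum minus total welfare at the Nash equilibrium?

Country i's FOC: ∂u_i/∂c_i = α_i − c_i = 0, so c_i* = α_i.
NE contributions = (5, 0.7, 2.4, 5, 3); G = 16.1.
W^NE = (Σα)·G − ½Σα_i² = 16.1² − ½·65.25 = 226.585.
Planner sets c_i = Σα_j = 16.1 for every i, so G^SO = 5·16.1 = 80.5.
W^SO = (Σα)·G^SO − ½·5·(Σα)² = (5/2)·16.1² = 648.025.
Deadweight loss = W^SO − W^NE = 421.44.

421.44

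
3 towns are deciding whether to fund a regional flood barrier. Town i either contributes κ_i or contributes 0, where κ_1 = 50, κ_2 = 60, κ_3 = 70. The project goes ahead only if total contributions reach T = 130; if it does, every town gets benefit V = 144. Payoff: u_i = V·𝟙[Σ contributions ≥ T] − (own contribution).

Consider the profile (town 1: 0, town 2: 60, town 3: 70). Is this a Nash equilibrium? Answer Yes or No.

Yes

Total = 130 ≥ 130: provided.
Town 1 (pledges 0, payoff 144): pledging 50 → total 180, payoff 94. No gain.
Town 2 (pledges 60, payoff 84): dropping to 0 → total 70, payoff 0. No gain.
Town 3 (pledges 70, payoff 74): dropping to 0 → total 60, payoff 0. No gain.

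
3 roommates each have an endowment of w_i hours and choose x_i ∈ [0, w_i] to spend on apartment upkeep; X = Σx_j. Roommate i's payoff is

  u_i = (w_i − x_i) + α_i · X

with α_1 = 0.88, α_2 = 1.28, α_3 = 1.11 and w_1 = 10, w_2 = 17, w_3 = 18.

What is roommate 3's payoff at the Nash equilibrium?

∂u_i/∂x_i = α_i − 1, so roommate i contributes w_i if α_i > 1, else 0.
α_i > 1 for i ∈ {2, 3}; NE contributions (0, 17, 18), X = 35.
u_3 = (18 − 18) + 1.11·35 = 38.85.

38.85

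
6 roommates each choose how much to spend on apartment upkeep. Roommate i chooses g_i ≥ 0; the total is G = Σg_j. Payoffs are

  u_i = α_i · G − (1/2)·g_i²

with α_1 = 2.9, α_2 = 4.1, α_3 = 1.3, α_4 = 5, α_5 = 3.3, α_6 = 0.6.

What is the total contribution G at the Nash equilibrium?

Roommate i's FOC: ∂u_i/∂g_i = α_i − g_i = 0, so g_i* = α_i.
NE contributions = (2.9, 4.1, 1.3, 5, 3.3, 0.6); G = 17.2.

17.2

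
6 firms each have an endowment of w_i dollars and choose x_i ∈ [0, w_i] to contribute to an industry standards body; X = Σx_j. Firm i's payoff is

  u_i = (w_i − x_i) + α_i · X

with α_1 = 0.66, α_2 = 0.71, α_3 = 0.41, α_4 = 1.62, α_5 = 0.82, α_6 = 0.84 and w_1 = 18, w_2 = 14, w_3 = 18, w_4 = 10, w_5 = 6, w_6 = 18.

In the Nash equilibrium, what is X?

∂u_i/∂x_i = α_i − 1, so firm i contributes w_i if α_i > 1, else 0.
α_i > 1 for i ∈ {4}; NE contributions (0, 0, 0, 10, 0, 0), X = 10.

10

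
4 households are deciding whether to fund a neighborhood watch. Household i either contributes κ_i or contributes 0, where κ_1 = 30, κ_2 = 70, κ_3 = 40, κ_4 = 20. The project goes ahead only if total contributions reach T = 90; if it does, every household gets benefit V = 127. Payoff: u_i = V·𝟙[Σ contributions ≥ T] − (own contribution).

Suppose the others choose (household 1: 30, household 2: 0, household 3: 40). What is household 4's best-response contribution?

20

Others' total = 70. Contributing 20 brings total to 90 ≥ 90: gain V − κ_4 = 107.
Best response: 20.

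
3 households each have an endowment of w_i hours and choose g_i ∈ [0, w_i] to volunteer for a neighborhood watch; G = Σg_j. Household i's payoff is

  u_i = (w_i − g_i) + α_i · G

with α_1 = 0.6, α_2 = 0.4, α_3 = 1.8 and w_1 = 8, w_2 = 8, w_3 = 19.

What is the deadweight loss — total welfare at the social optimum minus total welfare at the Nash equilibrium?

28.8

∂u_i/∂g_i = α_i − 1, so household i contributes w_i if α_i > 1, else 0.
α_i > 1 for i ∈ {3}; NE contributions (0, 0, 19), G = 19.
W^NE = Σw_i − G^NE + (Σα_i)·G^NE = 35 + 1.8·19 = 69.2.
Planner: ∂(Σu_j)/∂g_i = Σα_j − 1 = 1.8 > 0, so everyone contributes w_i; G^SO = 35, W^SO = 35 + 1.8·35 = 98.
Deadweight loss = 28.8.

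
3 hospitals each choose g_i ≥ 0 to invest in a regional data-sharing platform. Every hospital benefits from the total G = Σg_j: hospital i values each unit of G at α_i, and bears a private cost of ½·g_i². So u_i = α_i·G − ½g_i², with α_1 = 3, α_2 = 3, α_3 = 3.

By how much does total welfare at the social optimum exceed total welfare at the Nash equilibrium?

Hospital i's FOC: ∂u_i/∂g_i = α_i − g_i = 0, so g_i* = α_i.
NE contributions = (3, 3, 3); G = 9.
W^NE = (Σα)·G − ½Σα_i² = 9² − ½·27 = 67.5.
Planner sets g_i = Σα_j = 9 for every i, so G^SO = 3·9 = 27.
W^SO = (Σα)·G^SO − ½·3·(Σα)² = (3/2)·9² = 121.5.
Deadweight loss = W^SO − W^NE = 54.

54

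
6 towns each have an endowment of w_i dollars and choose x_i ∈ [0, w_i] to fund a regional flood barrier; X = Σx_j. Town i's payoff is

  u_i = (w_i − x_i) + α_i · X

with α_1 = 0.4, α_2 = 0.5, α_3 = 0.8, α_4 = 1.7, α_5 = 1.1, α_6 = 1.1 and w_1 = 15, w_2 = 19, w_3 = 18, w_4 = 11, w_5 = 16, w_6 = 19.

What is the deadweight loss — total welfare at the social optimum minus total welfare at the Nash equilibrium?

239.2

∂u_i/∂x_i = α_i − 1, so town i contributes w_i if α_i > 1, else 0.
α_i > 1 for i ∈ {4, 5, 6}; NE contributions (0, 0, 0, 11, 16, 19), X = 46.
W^NE = Σw_i − X^NE + (Σα_i)·X^NE = 98 + 4.6·46 = 309.6.
Planner: ∂(Σu_j)/∂x_i = Σα_j − 1 = 4.6 > 0, so everyone contributes w_i; X^SO = 98, W^SO = 98 + 4.6·98 = 548.8.
Deadweight loss = 239.2.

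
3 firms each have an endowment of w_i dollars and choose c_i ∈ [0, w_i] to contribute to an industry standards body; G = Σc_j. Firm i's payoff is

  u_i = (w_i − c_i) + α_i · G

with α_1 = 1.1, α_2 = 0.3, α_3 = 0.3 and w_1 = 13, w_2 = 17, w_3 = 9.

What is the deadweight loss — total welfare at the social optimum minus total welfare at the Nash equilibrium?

∂u_i/∂c_i = α_i − 1, so firm i contributes w_i if α_i > 1, else 0.
α_i > 1 for i ∈ {1}; NE contributions (13, 0, 0), G = 13.
W^NE = Σw_i − G^NE + (Σα_i)·G^NE = 39 + 0.7·13 = 48.1.
Planner: ∂(Σu_j)/∂c_i = Σα_j − 1 = 0.7 > 0, so everyone contributes w_i; G^SO = 39, W^SO = 39 + 0.7·39 = 66.3.
Deadweight loss = 18.2.

18.2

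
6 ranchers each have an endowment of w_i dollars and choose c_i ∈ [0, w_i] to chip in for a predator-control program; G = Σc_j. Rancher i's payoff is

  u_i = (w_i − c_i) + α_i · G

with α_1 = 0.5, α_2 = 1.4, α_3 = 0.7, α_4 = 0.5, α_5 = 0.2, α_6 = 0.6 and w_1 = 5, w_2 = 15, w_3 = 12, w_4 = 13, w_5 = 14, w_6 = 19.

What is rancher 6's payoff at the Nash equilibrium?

28

∂u_i/∂c_i = α_i − 1, so rancher i contributes w_i if α_i > 1, else 0.
α_i > 1 for i ∈ {2}; NE contributions (0, 15, 0, 0, 0, 0), G = 15.
u_6 = (19 − 0) + 0.6·15 = 28.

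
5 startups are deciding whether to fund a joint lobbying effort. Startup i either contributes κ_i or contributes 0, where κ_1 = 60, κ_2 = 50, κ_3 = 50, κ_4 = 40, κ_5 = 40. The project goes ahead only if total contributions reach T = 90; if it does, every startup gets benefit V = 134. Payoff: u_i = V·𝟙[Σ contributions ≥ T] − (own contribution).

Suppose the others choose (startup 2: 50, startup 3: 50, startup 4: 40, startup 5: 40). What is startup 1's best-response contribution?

0

Others' total = 180 ≥ 90; contributing adds cost 60 for no extra benefit.
Best response: 0.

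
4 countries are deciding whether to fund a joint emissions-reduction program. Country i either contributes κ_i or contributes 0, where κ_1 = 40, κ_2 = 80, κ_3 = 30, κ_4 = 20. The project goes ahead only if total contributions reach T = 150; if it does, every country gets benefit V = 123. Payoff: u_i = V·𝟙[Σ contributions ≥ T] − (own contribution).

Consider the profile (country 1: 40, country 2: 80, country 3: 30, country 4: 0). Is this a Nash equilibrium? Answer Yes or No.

Yes

Total = 150 ≥ 150: provided.
Country 1 (pledges 40, payoff 83): dropping to 0 → total 110, payoff 0. No gain.
Country 2 (pledges 80, payoff 43): dropping to 0 → total 70, payoff 0. No gain.
Country 3 (pledges 30, payoff 93): dropping to 0 → total 120, payoff 0. No gain.
Country 4 (pledges 0, payoff 123): pledging 20 → total 170, payoff 103. No gain.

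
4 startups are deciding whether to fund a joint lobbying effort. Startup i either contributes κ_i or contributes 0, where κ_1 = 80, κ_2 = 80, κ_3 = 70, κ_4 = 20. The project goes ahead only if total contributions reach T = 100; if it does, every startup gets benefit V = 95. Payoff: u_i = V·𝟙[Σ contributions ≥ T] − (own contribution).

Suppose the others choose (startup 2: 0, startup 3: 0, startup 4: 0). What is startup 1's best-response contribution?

0

Others' total = 0. Even contributing 80 gives 80 < 100: no benefit either way.
Best response: 0.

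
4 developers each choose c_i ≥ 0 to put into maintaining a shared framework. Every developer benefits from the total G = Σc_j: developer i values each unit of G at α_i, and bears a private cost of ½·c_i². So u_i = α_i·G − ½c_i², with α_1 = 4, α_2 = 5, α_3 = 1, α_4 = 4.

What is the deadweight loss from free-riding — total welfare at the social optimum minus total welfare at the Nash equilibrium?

Developer i's FOC: ∂u_i/∂c_i = α_i − c_i = 0, so c_i* = α_i.
NE contributions = (4, 5, 1, 4); G = 14.
W^NE = (Σα)·G − ½Σα_i² = 14² − ½·58 = 167.
Planner sets c_i = Σα_j = 14 for every i, so G^SO = 4·14 = 56.
W^SO = (Σα)·G^SO − ½·4·(Σα)² = (4/2)·14² = 392.
Deadweight loss = W^SO − W^NE = 225.

225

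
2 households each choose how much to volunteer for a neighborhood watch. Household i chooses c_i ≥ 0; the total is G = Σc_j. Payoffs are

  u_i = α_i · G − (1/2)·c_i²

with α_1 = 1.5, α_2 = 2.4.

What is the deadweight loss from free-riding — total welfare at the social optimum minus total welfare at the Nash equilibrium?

Household i's FOC: ∂u_i/∂c_i = α_i − c_i = 0, so c_i* = α_i.
NE contributions = (1.5, 2.4); G = 3.9.
W^NE = (Σα)·G − ½Σα_i² = 3.9² − ½·8.01 = 11.205.
Planner sets c_i = Σα_j = 3.9 for every i, so G^SO = 2·3.9 = 7.8.
W^SO = (Σα)·G^SO − ½·2·(Σα)² = (2/2)·3.9² = 15.21.
Deadweight loss = W^SO − W^NE = 4.005.

4.005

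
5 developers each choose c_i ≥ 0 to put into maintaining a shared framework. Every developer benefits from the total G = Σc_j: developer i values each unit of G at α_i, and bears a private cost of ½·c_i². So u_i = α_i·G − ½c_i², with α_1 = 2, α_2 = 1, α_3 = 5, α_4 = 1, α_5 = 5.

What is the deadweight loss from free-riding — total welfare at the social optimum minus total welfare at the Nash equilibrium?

322

Developer i's FOC: ∂u_i/∂c_i = α_i − c_i = 0, so c_i* = α_i.
NE contributions = (2, 1, 5, 1, 5); G = 14.
W^NE = (Σα)·G − ½Σα_i² = 14² − ½·56 = 168.
Planner sets c_i = Σα_j = 14 for every i, so G^SO = 5·14 = 70.
W^SO = (Σα)·G^SO − ½·5·(Σα)² = (5/2)·14² = 490.
Deadweight loss = W^SO − W^NE = 322.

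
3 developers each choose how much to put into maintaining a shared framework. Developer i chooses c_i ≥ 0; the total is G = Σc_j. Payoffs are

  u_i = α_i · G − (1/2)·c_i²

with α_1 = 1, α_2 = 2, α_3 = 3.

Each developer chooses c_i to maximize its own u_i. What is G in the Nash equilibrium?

Developer i's FOC: ∂u_i/∂c_i = α_i − c_i = 0, so c_i* = α_i.
NE contributions = (1, 2, 3); G = 6.

6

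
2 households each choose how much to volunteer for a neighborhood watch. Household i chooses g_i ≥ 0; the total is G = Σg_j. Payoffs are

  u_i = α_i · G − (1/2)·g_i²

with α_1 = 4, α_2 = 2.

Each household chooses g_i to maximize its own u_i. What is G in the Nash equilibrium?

6

Household i's FOC: ∂u_i/∂g_i = α_i − g_i = 0, so g_i* = α_i.
NE contributions = (4, 2); G = 6.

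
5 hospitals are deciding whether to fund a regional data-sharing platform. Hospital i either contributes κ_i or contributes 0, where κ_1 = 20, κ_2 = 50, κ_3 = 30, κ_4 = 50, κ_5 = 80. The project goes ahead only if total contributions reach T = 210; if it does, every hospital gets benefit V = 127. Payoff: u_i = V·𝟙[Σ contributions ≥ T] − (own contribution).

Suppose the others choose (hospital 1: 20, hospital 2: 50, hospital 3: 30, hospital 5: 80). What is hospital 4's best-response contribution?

50

Others' total = 180. Contributing 50 brings total to 230 ≥ 210: gain V − κ_4 = 77.
Best response: 50.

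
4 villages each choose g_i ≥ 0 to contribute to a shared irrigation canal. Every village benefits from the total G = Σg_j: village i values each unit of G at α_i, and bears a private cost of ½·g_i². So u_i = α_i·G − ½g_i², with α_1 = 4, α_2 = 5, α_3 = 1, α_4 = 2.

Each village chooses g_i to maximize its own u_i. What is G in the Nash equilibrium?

12

Village i's FOC: ∂u_i/∂g_i = α_i − g_i = 0, so g_i* = α_i.
NE contributions = (4, 5, 1, 2); G = 12.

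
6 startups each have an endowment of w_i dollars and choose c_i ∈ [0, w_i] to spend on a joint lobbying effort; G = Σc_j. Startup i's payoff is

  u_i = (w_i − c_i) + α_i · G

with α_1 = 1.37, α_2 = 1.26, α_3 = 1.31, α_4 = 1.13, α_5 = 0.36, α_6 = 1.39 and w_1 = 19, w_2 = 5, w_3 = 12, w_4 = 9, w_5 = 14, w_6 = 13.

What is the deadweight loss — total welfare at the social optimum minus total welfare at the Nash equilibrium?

∂u_i/∂c_i = α_i − 1, so startup i contributes w_i if α_i > 1, else 0.
α_i > 1 for i ∈ {1, 2, 3, 4, 6}; NE contributions (19, 5, 12, 9, 0, 13), G = 58.
W^NE = Σw_i − G^NE + (Σα_i)·G^NE = 72 + 5.82·58 = 409.56.
Planner: ∂(Σu_j)/∂c_i = Σα_j − 1 = 5.82 > 0, so everyone contributes w_i; G^SO = 72, W^SO = 72 + 5.82·72 = 491.04.
Deadweight loss = 81.48.

81.48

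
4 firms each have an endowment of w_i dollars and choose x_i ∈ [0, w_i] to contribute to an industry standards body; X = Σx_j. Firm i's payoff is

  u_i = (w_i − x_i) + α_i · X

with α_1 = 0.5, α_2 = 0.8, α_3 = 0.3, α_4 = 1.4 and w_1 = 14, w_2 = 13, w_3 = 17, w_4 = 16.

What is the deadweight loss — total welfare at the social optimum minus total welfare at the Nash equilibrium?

88

∂u_i/∂x_i = α_i − 1, so firm i contributes w_i if α_i > 1, else 0.
α_i > 1 for i ∈ {4}; NE contributions (0, 0, 0, 16), X = 16.
W^NE = Σw_i − X^NE + (Σα_i)·X^NE = 60 + 2·16 = 92.
Planner: ∂(Σu_j)/∂x_i = Σα_j − 1 = 2 > 0, so everyone contributes w_i; X^SO = 60, W^SO = 60 + 2·60 = 180.
Deadweight loss = 88.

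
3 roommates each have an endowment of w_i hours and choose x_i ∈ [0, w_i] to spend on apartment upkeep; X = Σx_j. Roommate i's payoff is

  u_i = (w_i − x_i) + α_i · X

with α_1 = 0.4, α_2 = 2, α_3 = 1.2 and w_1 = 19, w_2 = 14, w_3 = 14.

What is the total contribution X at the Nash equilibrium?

28

∂u_i/∂x_i = α_i − 1, so roommate i contributes w_i if α_i > 1, else 0.
α_i > 1 for i ∈ {2, 3}; NE contributions (0, 14, 14), X = 28.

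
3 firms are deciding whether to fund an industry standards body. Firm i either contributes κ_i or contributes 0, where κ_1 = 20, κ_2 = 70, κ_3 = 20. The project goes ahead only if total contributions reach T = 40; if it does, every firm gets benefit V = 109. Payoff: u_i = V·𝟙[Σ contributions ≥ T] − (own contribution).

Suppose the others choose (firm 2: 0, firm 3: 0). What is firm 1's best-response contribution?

0

Others' total = 0. Even contributing 20 gives 20 < 40: no benefit either way.
Best response: 0.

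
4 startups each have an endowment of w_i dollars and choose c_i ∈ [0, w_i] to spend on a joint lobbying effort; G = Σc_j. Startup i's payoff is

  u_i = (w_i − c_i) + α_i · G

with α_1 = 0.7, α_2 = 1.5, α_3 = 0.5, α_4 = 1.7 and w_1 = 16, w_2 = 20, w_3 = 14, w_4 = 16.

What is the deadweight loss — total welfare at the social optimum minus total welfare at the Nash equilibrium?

102

∂u_i/∂c_i = α_i − 1, so startup i contributes w_i if α_i > 1, else 0.
α_i > 1 for i ∈ {2, 4}; NE contributions (0, 20, 0, 16), G = 36.
W^NE = Σw_i − G^NE + (Σα_i)·G^NE = 66 + 3.4·36 = 188.4.
Planner: ∂(Σu_j)/∂c_i = Σα_j − 1 = 3.4 > 0, so everyone contributes w_i; G^SO = 66, W^SO = 66 + 3.4·66 = 290.4.
Deadweight loss = 102.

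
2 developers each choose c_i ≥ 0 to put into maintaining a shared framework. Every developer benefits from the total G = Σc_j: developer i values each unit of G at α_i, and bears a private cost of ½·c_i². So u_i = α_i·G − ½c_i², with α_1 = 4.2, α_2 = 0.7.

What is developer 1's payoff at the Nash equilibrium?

Developer i's FOC: ∂u_i/∂c_i = α_i − c_i = 0, so c_i* = α_i.
NE contributions = (4.2, 0.7); G = 4.9.
u_1 = α_1·G − ½·(c_1)² = 4.2·4.9 − ½·4.2² = 11.76.

11.76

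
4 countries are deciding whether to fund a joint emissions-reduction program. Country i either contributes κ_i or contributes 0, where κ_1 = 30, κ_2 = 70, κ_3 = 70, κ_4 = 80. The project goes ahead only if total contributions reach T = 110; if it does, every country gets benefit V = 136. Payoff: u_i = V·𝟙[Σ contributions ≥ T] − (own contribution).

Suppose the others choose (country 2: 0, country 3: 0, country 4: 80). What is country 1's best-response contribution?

30

Others' total = 80. Contributing 30 brings total to 110 ≥ 110: gain V − κ_1 = 106.
Best response: 30.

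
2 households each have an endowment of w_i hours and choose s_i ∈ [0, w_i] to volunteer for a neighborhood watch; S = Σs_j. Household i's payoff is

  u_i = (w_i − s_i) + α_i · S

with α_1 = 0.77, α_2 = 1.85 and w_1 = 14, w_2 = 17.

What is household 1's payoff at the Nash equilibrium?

∂u_i/∂s_i = α_i − 1, so household i contributes w_i if α_i > 1, else 0.
α_i > 1 for i ∈ {2}; NE contributions (0, 17), S = 17.
u_1 = (14 − 0) + 0.77·17 = 27.09.

27.09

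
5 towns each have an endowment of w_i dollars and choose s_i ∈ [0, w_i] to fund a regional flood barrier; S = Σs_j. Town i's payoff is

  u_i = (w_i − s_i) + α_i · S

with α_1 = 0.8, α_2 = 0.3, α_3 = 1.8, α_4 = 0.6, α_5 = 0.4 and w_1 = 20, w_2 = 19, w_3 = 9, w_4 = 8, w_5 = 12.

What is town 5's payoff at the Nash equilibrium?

∂u_i/∂s_i = α_i − 1, so town i contributes w_i if α_i > 1, else 0.
α_i > 1 for i ∈ {3}; NE contributions (0, 0, 9, 0, 0), S = 9.
u_5 = (12 − 0) + 0.4·9 = 15.6.

15.6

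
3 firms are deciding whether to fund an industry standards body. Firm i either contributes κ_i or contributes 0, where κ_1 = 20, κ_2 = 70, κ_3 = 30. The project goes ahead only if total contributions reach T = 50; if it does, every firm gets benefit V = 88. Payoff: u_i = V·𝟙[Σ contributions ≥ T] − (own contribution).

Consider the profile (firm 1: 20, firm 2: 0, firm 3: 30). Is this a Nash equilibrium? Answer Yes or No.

Yes

Total = 50 ≥ 50: provided.
Firm 1 (pledges 20, payoff 68): dropping to 0 → total 30, payoff 0. No gain.
Firm 2 (pledges 0, payoff 88): pledging 70 → total 120, payoff 18. No gain.
Firm 3 (pledges 30, payoff 58): dropping to 0 → total 20, payoff 0. No gain.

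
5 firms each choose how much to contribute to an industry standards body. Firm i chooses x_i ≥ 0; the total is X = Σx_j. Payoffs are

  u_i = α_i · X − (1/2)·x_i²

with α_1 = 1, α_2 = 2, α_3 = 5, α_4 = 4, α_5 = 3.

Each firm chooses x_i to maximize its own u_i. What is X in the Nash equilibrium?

15

Firm i's FOC: ∂u_i/∂x_i = α_i − x_i = 0, so x_i* = α_i.
NE contributions = (1, 2, 5, 4, 3); X = 15.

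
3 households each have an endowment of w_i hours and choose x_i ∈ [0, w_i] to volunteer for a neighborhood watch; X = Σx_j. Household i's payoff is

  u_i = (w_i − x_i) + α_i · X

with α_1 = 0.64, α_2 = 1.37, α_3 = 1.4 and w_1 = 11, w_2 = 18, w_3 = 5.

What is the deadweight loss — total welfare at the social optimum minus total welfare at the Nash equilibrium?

26.51

∂u_i/∂x_i = α_i − 1, so household i contributes w_i if α_i > 1, else 0.
α_i > 1 for i ∈ {2, 3}; NE contributions (0, 18, 5), X = 23.
W^NE = Σw_i − X^NE + (Σα_i)·X^NE = 34 + 2.41·23 = 89.43.
Planner: ∂(Σu_j)/∂x_i = Σα_j − 1 = 2.41 > 0, so everyone contributes w_i; X^SO = 34, W^SO = 34 + 2.41·34 = 115.94.
Deadweight loss = 26.51.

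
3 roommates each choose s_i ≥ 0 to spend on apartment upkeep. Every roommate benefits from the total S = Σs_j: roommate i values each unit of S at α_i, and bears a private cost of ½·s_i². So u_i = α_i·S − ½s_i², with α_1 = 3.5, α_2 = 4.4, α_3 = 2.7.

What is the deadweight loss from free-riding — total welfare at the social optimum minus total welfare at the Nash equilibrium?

Roommate i's FOC: ∂u_i/∂s_i = α_i − s_i = 0, so s_i* = α_i.
NE contributions = (3.5, 4.4, 2.7); S = 10.6.
W^NE = (Σα)·S − ½Σα_i² = 10.6² − ½·38.9 = 92.91.
Planner sets s_i = Σα_j = 10.6 for every i, so S^SO = 3·10.6 = 31.8.
W^SO = (Σα)·S^SO − ½·3·(Σα)² = (3/2)·10.6² = 168.54.
Deadweight loss = W^SO − W^NE = 75.63.

75.63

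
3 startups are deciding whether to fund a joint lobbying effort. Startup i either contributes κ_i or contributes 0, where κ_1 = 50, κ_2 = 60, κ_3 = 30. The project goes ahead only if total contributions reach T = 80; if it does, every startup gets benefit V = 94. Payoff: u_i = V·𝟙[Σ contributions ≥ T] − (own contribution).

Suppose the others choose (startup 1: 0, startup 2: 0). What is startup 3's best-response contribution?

0

Others' total = 0. Even contributing 30 gives 30 < 80: no benefit either way.
Best response: 0.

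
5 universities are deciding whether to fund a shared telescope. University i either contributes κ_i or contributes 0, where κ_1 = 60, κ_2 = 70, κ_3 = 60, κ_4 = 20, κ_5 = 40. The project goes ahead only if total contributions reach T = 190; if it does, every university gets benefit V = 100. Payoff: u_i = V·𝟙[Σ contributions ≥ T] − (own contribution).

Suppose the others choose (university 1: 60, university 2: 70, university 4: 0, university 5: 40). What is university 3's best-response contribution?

60

Others' total = 170. Contributing 60 brings total to 230 ≥ 190: gain V − κ_3 = 40.
Best response: 60.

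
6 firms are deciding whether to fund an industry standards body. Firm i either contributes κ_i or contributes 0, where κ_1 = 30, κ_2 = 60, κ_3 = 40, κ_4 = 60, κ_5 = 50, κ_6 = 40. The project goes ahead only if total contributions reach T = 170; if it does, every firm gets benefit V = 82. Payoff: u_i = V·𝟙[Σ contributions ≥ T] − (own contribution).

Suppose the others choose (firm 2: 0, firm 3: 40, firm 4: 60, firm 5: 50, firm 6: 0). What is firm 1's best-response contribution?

Others' total = 150. Contributing 30 brings total to 180 ≥ 170: gain V − κ_1 = 52.
Best response: 30.

30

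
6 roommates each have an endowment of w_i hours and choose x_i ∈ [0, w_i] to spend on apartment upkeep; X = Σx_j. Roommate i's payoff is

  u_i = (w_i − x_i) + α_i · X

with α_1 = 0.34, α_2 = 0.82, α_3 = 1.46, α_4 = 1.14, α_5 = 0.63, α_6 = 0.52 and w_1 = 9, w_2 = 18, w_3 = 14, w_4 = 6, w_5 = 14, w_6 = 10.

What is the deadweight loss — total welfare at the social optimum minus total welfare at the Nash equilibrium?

∂u_i/∂x_i = α_i − 1, so roommate i contributes w_i if α_i > 1, else 0.
α_i > 1 for i ∈ {3, 4}; NE contributions (0, 0, 14, 6, 0, 0), X = 20.
W^NE = Σw_i − X^NE + (Σα_i)·X^NE = 71 + 3.91·20 = 149.2.
Planner: ∂(Σu_j)/∂x_i = Σα_j − 1 = 3.91 > 0, so everyone contributes w_i; X^SO = 71, W^SO = 71 + 3.91·71 = 348.61.
Deadweight loss = 199.41.

199.41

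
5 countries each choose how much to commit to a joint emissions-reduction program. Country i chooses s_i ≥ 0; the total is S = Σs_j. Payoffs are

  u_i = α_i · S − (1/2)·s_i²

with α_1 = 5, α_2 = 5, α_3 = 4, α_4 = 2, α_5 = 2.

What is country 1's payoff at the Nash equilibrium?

77.5

Country i's FOC: ∂u_i/∂s_i = α_i − s_i = 0, so s_i* = α_i.
NE contributions = (5, 5, 4, 2, 2); S = 18.
u_1 = α_1·S − ½·(s_1)² = 5·18 − ½·5² = 77.5.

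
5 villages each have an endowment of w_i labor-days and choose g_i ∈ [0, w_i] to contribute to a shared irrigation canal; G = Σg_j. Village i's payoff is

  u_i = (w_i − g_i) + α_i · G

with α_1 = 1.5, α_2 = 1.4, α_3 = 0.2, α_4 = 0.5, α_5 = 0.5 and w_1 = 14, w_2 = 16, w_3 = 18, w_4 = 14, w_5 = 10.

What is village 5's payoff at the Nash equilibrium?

∂u_i/∂g_i = α_i − 1, so village i contributes w_i if α_i > 1, else 0.
α_i > 1 for i ∈ {1, 2}; NE contributions (14, 16, 0, 0, 0), G = 30.
u_5 = (10 − 0) + 0.5·30 = 25.

25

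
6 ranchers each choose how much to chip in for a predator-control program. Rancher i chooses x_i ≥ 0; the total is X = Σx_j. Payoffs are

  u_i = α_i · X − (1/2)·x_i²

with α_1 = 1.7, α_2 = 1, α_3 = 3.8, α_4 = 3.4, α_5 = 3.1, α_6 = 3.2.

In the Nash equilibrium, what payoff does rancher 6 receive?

46.72

Rancher i's FOC: ∂u_i/∂x_i = α_i − x_i = 0, so x_i* = α_i.
NE contributions = (1.7, 1, 3.8, 3.4, 3.1, 3.2); X = 16.2.
u_6 = α_6·X − ½·(x_6)² = 3.2·16.2 − ½·3.2² = 46.72.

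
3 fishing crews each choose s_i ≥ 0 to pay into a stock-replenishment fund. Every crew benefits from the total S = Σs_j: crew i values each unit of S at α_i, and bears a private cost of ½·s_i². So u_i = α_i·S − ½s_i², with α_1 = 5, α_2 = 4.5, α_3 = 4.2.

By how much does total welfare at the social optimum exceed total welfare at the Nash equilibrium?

Crew i's FOC: ∂u_i/∂s_i = α_i − s_i = 0, so s_i* = α_i.
NE contributions = (5, 4.5, 4.2); S = 13.7.
W^NE = (Σα)·S − ½Σα_i² = 13.7² − ½·62.89 = 156.245.
Planner sets s_i = Σα_j = 13.7 for every i, so S^SO = 3·13.7 = 41.1.
W^SO = (Σα)·S^SO − ½·3·(Σα)² = (3/2)·13.7² = 281.535.
Deadweight loss = W^SO − W^NE = 125.29.

125.29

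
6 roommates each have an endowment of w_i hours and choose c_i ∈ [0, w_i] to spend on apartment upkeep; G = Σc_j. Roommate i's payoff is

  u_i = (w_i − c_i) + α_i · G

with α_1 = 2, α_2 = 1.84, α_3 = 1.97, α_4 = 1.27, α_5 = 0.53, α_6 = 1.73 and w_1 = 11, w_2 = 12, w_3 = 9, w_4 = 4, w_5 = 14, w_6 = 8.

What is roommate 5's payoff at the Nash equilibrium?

∂u_i/∂c_i = α_i − 1, so roommate i contributes w_i if α_i > 1, else 0.
α_i > 1 for i ∈ {1, 2, 3, 4, 6}; NE contributions (11, 12, 9, 4, 0, 8), G = 44.
u_5 = (14 − 0) + 0.53·44 = 37.32.

37.32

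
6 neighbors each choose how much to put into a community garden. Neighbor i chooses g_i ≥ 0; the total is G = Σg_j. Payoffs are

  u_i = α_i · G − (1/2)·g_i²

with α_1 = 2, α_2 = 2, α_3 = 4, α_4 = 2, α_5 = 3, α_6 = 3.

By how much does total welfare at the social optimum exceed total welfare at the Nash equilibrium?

535

Neighbor i's FOC: ∂u_i/∂g_i = α_i − g_i = 0, so g_i* = α_i.
NE contributions = (2, 2, 4, 2, 3, 3); G = 16.
W^NE = (Σα)·G − ½Σα_i² = 16² − ½·46 = 233.
Planner sets g_i = Σα_j = 16 for every i, so G^SO = 6·16 = 96.
W^SO = (Σα)·G^SO − ½·6·(Σα)² = (6/2)·16² = 768.
Deadweight loss = W^SO − W^NE = 535.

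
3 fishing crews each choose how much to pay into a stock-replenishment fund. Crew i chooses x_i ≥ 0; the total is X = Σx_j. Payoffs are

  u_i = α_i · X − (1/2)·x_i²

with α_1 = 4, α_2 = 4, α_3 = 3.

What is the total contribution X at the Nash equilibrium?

Crew i's FOC: ∂u_i/∂x_i = α_i − x_i = 0, so x_i* = α_i.
NE contributions = (4, 4, 3); X = 11.

11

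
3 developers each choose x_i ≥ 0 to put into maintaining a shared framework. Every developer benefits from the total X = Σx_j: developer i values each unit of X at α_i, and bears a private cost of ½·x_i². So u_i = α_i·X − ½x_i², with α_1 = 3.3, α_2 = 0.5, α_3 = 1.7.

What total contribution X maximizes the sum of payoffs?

Planner FOC: ∂(Σu_j)/∂x_i = (Σα_j) − x_i = 0, so x_i^SO = Σα_j = 5.5 for every i; X^SO = 16.5.

16.5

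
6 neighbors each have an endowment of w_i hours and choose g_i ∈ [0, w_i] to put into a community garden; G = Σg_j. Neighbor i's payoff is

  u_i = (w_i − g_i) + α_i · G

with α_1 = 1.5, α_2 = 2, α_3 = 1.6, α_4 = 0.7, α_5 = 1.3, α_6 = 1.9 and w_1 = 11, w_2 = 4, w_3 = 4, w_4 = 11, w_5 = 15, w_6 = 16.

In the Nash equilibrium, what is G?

50

∂u_i/∂g_i = α_i − 1, so neighbor i contributes w_i if α_i > 1, else 0.
α_i > 1 for i ∈ {1, 2, 3, 5, 6}; NE contributions (11, 4, 4, 0, 15, 16), G = 50.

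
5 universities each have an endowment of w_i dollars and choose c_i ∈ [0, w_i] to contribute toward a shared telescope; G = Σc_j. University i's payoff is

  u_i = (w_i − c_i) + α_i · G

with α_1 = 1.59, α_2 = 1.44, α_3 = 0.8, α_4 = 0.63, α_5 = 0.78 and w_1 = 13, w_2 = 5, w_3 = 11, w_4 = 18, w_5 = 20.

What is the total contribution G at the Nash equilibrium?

∂u_i/∂c_i = α_i − 1, so university i contributes w_i if α_i > 1, else 0.
α_i > 1 for i ∈ {1, 2}; NE contributions (13, 5, 0, 0, 0), G = 18.

18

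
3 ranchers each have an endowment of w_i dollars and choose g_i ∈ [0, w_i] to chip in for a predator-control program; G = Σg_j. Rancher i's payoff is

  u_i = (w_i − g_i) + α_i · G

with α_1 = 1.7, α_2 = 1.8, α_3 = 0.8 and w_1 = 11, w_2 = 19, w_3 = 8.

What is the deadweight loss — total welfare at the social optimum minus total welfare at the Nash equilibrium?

26.4

∂u_i/∂g_i = α_i − 1, so rancher i contributes w_i if α_i > 1, else 0.
α_i > 1 for i ∈ {1, 2}; NE contributions (11, 19, 0), G = 30.
W^NE = Σw_i − G^NE + (Σα_i)·G^NE = 38 + 3.3·30 = 137.
Planner: ∂(Σu_j)/∂g_i = Σα_j − 1 = 3.3 > 0, so everyone contributes w_i; G^SO = 38, W^SO = 38 + 3.3·38 = 163.4.
Deadweight loss = 26.4.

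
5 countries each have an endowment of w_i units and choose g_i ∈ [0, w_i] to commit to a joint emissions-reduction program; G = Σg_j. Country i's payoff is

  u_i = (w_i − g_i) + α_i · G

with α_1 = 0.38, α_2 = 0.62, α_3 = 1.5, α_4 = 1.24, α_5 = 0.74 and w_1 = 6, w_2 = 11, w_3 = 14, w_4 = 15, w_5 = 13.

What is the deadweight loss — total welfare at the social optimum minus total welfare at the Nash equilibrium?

∂u_i/∂g_i = α_i − 1, so country i contributes w_i if α_i > 1, else 0.
α_i > 1 for i ∈ {3, 4}; NE contributions (0, 0, 14, 15, 0), G = 29.
W^NE = Σw_i − G^NE + (Σα_i)·G^NE = 59 + 3.48·29 = 159.92.
Planner: ∂(Σu_j)/∂g_i = Σα_j − 1 = 3.48 > 0, so everyone contributes w_i; G^SO = 59, W^SO = 59 + 3.48·59 = 264.32.
Deadweight loss = 104.4.

104.4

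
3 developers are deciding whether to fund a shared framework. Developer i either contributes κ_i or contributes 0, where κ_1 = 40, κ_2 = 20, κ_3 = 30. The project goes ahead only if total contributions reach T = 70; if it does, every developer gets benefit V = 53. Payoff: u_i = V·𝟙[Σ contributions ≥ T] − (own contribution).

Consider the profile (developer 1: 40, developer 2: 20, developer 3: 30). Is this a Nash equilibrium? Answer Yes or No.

Total = 90 ≥ 70: provided.
Developer 1 (pledges 40, payoff 13): dropping to 0 → total 50, payoff 0. No gain.
Developer 2 (pledges 20, payoff 33): dropping to 0 → total 70, payoff 53. Profitable deviation.

No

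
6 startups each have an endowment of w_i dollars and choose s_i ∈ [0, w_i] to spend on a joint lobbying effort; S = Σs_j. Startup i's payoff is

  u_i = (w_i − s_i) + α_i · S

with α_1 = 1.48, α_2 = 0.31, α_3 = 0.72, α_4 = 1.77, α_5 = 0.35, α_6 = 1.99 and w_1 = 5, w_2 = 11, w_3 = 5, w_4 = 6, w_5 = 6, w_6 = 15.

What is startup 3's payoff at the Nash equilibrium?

∂u_i/∂s_i = α_i − 1, so startup i contributes w_i if α_i > 1, else 0.
α_i > 1 for i ∈ {1, 4, 6}; NE contributions (5, 0, 0, 6, 0, 15), S = 26.
u_3 = (5 − 0) + 0.72·26 = 23.72.

23.72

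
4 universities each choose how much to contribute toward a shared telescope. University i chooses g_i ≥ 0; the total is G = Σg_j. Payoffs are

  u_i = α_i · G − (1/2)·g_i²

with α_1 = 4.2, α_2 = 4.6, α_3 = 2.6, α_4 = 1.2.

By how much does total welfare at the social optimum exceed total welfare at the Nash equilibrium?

University i's FOC: ∂u_i/∂g_i = α_i − g_i = 0, so g_i* = α_i.
NE contributions = (4.2, 4.6, 2.6, 1.2); G = 12.6.
W^NE = (Σα)·G − ½Σα_i² = 12.6² − ½·47 = 135.26.
Planner sets g_i = Σα_j = 12.6 for every i, so G^SO = 4·12.6 = 50.4.
W^SO = (Σα)·G^SO − ½·4·(Σα)² = (4/2)·12.6² = 317.52.
Deadweight loss = W^SO − W^NE = 182.26.

182.26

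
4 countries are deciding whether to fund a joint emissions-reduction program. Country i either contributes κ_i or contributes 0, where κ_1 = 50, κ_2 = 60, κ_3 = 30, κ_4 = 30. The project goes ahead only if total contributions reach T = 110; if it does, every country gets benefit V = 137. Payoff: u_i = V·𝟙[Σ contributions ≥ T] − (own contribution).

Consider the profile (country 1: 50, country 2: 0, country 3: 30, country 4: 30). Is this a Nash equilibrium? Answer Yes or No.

Total = 110 ≥ 110: provided.
Country 1 (pledges 50, payoff 87): dropping to 0 → total 60, payoff 0. No gain.
Country 2 (pledges 0, payoff 137): pledging 60 → total 170, payoff 77. No gain.
Country 3 (pledges 30, payoff 107): dropping to 0 → total 80, payoff 0. No gain.
Country 4 (pledges 30, payoff 107): dropping to 0 → total 80, payoff 0. No gain.

Yes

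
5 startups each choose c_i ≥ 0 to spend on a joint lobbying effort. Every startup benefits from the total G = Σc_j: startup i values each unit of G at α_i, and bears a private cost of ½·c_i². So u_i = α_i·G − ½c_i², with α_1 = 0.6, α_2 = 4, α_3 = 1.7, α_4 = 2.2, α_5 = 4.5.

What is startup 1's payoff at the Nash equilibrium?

Startup i's FOC: ∂u_i/∂c_i = α_i − c_i = 0, so c_i* = α_i.
NE contributions = (0.6, 4, 1.7, 2.2, 4.5); G = 13.
u_1 = α_1·G − ½·(c_1)² = 0.6·13 − ½·0.6² = 7.62.

7.62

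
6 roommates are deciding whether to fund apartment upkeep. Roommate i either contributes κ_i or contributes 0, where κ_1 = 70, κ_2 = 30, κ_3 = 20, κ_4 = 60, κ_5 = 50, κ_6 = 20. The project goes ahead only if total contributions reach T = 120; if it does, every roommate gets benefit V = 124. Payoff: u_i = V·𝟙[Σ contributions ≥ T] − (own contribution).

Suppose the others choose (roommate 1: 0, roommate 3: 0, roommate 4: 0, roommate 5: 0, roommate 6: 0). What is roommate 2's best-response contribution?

0

Others' total = 0. Even contributing 30 gives 30 < 120: no benefit either way.
Best response: 0.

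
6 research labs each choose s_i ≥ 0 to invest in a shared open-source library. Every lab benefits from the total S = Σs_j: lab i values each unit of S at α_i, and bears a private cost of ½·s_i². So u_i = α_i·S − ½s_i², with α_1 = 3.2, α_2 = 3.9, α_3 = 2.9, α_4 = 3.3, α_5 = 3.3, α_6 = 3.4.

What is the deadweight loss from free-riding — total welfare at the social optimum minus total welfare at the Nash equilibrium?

833.6

Lab i's FOC: ∂u_i/∂s_i = α_i − s_i = 0, so s_i* = α_i.
NE contributions = (3.2, 3.9, 2.9, 3.3, 3.3, 3.4); S = 20.
W^NE = (Σα)·S − ½Σα_i² = 20² − ½·67.2 = 366.4.
Planner sets s_i = Σα_j = 20 for every i, so S^SO = 6·20 = 120.
W^SO = (Σα)·S^SO − ½·6·(Σα)² = (6/2)·20² = 1200.
Deadweight loss = W^SO − W^NE = 833.6.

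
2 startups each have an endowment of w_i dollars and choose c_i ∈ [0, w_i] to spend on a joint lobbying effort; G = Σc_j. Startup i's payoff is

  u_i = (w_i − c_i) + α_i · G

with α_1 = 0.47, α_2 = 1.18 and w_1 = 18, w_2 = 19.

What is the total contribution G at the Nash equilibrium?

∂u_i/∂c_i = α_i − 1, so startup i contributes w_i if α_i > 1, else 0.
α_i > 1 for i ∈ {2}; NE contributions (0, 19), G = 19.

19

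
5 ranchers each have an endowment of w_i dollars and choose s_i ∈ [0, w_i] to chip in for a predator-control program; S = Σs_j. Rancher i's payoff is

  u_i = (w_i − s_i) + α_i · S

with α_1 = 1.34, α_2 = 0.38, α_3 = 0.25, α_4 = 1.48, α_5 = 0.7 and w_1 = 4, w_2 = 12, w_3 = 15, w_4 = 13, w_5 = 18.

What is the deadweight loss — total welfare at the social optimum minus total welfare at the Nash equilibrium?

∂u_i/∂s_i = α_i − 1, so rancher i contributes w_i if α_i > 1, else 0.
α_i > 1 for i ∈ {1, 4}; NE contributions (4, 0, 0, 13, 0), S = 17.
W^NE = Σw_i − S^NE + (Σα_i)·S^NE = 62 + 3.15·17 = 115.55.
Planner: ∂(Σu_j)/∂s_i = Σα_j − 1 = 3.15 > 0, so everyone contributes w_i; S^SO = 62, W^SO = 62 + 3.15·62 = 257.3.
Deadweight loss = 141.75.

141.75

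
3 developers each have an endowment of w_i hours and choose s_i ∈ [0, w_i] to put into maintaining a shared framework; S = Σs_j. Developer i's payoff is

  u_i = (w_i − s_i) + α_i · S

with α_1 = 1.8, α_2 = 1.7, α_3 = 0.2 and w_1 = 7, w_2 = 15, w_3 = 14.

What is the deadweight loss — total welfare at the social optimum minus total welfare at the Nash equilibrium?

∂u_i/∂s_i = α_i − 1, so developer i contributes w_i if α_i > 1, else 0.
α_i > 1 for i ∈ {1, 2}; NE contributions (7, 15, 0), S = 22.
W^NE = Σw_i − S^NE + (Σα_i)·S^NE = 36 + 2.7·22 = 95.4.
Planner: ∂(Σu_j)/∂s_i = Σα_j − 1 = 2.7 > 0, so everyone contributes w_i; S^SO = 36, W^SO = 36 + 2.7·36 = 133.2.
Deadweight loss = 37.8.

37.8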